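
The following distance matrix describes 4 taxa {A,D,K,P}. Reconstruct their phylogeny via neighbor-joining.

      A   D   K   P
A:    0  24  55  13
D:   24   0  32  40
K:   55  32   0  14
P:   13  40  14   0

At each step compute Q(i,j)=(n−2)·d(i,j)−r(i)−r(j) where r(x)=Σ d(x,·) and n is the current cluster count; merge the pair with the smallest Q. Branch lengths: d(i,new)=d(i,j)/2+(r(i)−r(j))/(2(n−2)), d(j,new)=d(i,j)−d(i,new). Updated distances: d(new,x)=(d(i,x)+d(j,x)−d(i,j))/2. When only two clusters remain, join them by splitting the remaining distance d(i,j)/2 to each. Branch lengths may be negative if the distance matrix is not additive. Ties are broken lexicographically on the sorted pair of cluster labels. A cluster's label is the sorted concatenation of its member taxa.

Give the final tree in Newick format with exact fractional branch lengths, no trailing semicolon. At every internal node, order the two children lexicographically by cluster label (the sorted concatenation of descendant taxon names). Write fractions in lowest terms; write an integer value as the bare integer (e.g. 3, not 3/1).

(((A:11,D:13):16,K:31/2):-3/4,P:-3/4)

1. join A+D (d=24, Q=-140) ⇒ AD; edges |A|=11, |D|=13
  updated: d(AD,K)=63/2, d(AD,P)=29/2
2. join AD+K (d=63/2, Q=-60) ⇒ ADK; edges |AD|=16, |K|=31/2
  updated: d(ADK,P)=-3/2
3. join ADK+P (d=-3/2) ⇒ ADKP; edges |ADK|=-3/4, |P|=-3/4
final tree: (((A:11,D:13):16,K:31/2):-3/4,P:-3/4)
total length: 54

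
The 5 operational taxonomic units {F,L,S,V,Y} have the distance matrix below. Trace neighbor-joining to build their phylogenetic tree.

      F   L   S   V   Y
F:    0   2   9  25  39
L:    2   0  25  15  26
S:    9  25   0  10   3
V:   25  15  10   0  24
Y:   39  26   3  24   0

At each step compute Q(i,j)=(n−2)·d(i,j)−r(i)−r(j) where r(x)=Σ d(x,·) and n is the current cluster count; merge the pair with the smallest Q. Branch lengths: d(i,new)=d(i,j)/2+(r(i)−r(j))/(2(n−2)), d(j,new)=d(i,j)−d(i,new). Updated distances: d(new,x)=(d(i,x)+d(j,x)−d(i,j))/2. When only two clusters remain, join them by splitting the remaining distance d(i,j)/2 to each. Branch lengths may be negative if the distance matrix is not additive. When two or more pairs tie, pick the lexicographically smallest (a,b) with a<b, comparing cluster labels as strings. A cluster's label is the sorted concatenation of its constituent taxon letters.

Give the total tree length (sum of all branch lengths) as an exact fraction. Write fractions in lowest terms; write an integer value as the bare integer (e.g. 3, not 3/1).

step 1: merge (F,L) at d=2, Q=-137; branch lengths F→13/6, L→-1/6; new cluster FL
  updated: d(FL,S)=16, d(FL,V)=19, d(FL,Y)=63/2
step 2: merge (FL,V) at d=19, Q=-163/2; branch lengths FL→103/8, V→49/8; new cluster FLV
  updated: d(FLV,S)=7/2, d(FLV,Y)=73/4
step 3: merge (FLV,S) at d=7/2, Q=-99/4; branch lengths FLV→75/8, S→-47/8; new cluster FLSV
  updated: d(FLSV,Y)=71/8
step 4: merge (FLSV,Y) at d=71/8; branch lengths FLSV→71/16, Y→71/16; new cluster FLSVY
final tree: ((((F:13/6,L:-1/6):103/8,V:49/8):75/8,S:-47/8):71/16,Y:71/16)
total length: 267/8

267/8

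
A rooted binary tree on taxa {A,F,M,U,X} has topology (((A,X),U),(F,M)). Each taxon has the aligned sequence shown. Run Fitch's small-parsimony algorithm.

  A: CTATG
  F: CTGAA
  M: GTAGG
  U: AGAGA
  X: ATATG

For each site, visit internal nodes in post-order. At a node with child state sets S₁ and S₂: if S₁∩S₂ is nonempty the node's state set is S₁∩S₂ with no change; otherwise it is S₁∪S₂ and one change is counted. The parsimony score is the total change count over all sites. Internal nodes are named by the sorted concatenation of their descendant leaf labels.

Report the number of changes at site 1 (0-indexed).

1

AX@0: {C} ∪ {A} = {A,C} (union, +1)
AUX@0: {A,C} ∩ {A} = {A} (intersection, +0)
FM@0: {C} ∪ {G} = {C,G} (union, +1)
AFMUX@0: {A} ∪ {C,G} = {A,C,G} (union, +1)
AX@1: {T} ∩ {T} = {T} (intersection, +0)
AUX@1: {T} ∪ {G} = {G,T} (union, +1)
FM@1: {T} ∩ {T} = {T} (intersection, +0)
AFMUX@1: {G,T} ∩ {T} = {T} (intersection, +0)
AX@2: {A} ∩ {A} = {A} (intersection, +0)
AUX@2: {A} ∩ {A} = {A} (intersection, +0)
FM@2: {G} ∪ {A} = {A,G} (union, +1)
AFMUX@2: {A} ∩ {A,G} = {A} (intersection, +0)
AX@3: {T} ∩ {T} = {T} (intersection, +0)
AUX@3: {T} ∪ {G} = {G,T} (union, +1)
FM@3: {A} ∪ {G} = {A,G} (union, +1)
AFMUX@3: {G,T} ∩ {A,G} = {G} (intersection, +0)
AX@4: {G} ∩ {G} = {G} (intersection, +0)
AUX@4: {G} ∪ {A} = {A,G} (union, +1)
FM@4: {A} ∪ {G} = {A,G} (union, +1)
AFMUX@4: {A,G} ∩ {A,G} = {A,G} (intersection, +0)
per-site changes: [3, 1, 1, 2, 2]; total = 9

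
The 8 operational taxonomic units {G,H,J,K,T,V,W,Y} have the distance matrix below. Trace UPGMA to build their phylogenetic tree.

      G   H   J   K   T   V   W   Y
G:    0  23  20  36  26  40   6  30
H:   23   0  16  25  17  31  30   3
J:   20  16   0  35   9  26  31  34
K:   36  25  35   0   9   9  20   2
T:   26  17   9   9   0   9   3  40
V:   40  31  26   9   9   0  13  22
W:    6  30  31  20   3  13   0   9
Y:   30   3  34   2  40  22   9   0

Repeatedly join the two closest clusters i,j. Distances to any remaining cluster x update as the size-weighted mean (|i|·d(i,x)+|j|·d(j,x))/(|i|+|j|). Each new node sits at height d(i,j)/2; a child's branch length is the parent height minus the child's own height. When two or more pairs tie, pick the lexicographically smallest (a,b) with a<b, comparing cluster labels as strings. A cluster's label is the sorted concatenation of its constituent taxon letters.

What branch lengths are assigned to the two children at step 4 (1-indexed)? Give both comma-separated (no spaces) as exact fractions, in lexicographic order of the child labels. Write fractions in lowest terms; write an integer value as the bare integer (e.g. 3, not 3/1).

7,6

1. join K+Y (d=2) ⇒ KY; edges |K|=1, |Y|=1
  updated: d(G,KY)=33, d(H,KY)=14, d(J,KY)=69/2, d(KY,T)=49/2, d(KY,V)=31/2, d(KY,W)=29/2
2. join T+W (d=3) ⇒ TW; edges |T|=3/2, |W|=3/2
  updated: d(G,TW)=16, d(H,TW)=47/2, d(J,TW)=20, d(KY,TW)=39/2, d(TW,V)=11
3. join TW+V (d=11) ⇒ TVW; edges |TW|=4, |V|=11/2
  updated: d(G,TVW)=24, d(H,TVW)=26, d(J,TVW)=22, d(KY,TVW)=109/6
4. join H+KY (d=14) ⇒ HKY; edges |H|=7, |KY|=6
  updated: d(G,HKY)=89/3, d(HKY,J)=85/3, d(HKY,TVW)=187/9
5. join G+J (d=20) ⇒ GJ; edges |G|=10, |J|=10
  updated: d(GJ,HKY)=29, d(GJ,TVW)=23
6. join HKY+TVW (d=187/9) ⇒ HKTVWY; edges |HKY|=61/18, |TVW|=44/9
  updated: d(GJ,HKTVWY)=26
7. join GJ+HKTVWY (d=26) ⇒ GHJKTVWY; edges |GJ|=3, |HKTVWY|=47/18
final tree: ((G:10,J:10):3,((H:7,(K:1,Y:1):6):61/18,((T:3/2,W:3/2):4,V:11/2):44/9):47/18)
total length: 1105/18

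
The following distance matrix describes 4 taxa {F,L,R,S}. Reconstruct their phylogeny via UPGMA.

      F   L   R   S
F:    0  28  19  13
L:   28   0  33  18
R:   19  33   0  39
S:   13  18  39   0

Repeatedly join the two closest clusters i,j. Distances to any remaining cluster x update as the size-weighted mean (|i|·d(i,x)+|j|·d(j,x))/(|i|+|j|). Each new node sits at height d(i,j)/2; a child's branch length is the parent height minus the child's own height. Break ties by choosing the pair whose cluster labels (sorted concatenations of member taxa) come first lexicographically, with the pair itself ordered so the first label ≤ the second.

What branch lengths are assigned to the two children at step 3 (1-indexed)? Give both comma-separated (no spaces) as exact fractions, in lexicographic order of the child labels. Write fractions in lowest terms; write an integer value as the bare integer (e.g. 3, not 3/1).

11/3,91/6

1. join F+S (d=13) ⇒ FS; edges |F|=13/2, |S|=13/2
  updated: d(FS,L)=23, d(FS,R)=29
2. join FS+L (d=23) ⇒ FLS; edges |FS|=5, |L|=23/2
  updated: d(FLS,R)=91/3
3. join FLS+R (d=91/3) ⇒ FLRS; edges |FLS|=11/3, |R|=91/6
final tree: (((F:13/2,S:13/2):5,L:23/2):11/3,R:91/6)
total length: 145/3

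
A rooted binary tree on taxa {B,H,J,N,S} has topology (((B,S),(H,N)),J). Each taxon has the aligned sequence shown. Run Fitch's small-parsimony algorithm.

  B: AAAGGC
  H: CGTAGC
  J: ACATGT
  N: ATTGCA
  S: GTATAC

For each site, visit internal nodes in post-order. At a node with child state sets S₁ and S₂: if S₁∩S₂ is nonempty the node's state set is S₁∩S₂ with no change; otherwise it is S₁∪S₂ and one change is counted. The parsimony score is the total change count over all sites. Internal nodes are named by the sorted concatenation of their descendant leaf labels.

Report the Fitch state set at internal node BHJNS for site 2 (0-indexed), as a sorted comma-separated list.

BS@0: {A} ∪ {G} = {A,G} (union, +1)
HN@0: {C} ∪ {A} = {A,C} (union, +1)
BHNS@0: {A,G} ∩ {A,C} = {A} (intersection, +0)
BHJNS@0: {A} ∩ {A} = {A} (intersection, +0)
BS@1: {A} ∪ {T} = {A,T} (union, +1)
HN@1: {G} ∪ {T} = {G,T} (union, +1)
BHNS@1: {A,T} ∩ {G,T} = {T} (intersection, +0)
BHJNS@1: {T} ∪ {C} = {C,T} (union, +1)
BS@2: {A} ∩ {A} = {A} (intersection, +0)
HN@2: {T} ∩ {T} = {T} (intersection, +0)
BHNS@2: {A} ∪ {T} = {A,T} (union, +1)
BHJNS@2: {A,T} ∩ {A} = {A} (intersection, +0)
BS@3: {G} ∪ {T} = {G,T} (union, +1)
HN@3: {A} ∪ {G} = {A,G} (union, +1)
BHNS@3: {G,T} ∩ {A,G} = {G} (intersection, +0)
BHJNS@3: {G} ∪ {T} = {G,T} (union, +1)
BS@4: {G} ∪ {A} = {A,G} (union, +1)
HN@4: {G} ∪ {C} = {C,G} (union, +1)
BHNS@4: {A,G} ∩ {C,G} = {G} (intersection, +0)
BHJNS@4: {G} ∩ {G} = {G} (intersection, +0)
BS@5: {C} ∩ {C} = {C} (intersection, +0)
HN@5: {C} ∪ {A} = {A,C} (union, +1)
BHNS@5: {C} ∩ {A,C} = {C} (intersection, +0)
BHJNS@5: {C} ∪ {T} = {C,T} (union, +1)
per-site changes: [2, 3, 1, 3, 2, 2]; total = 13

A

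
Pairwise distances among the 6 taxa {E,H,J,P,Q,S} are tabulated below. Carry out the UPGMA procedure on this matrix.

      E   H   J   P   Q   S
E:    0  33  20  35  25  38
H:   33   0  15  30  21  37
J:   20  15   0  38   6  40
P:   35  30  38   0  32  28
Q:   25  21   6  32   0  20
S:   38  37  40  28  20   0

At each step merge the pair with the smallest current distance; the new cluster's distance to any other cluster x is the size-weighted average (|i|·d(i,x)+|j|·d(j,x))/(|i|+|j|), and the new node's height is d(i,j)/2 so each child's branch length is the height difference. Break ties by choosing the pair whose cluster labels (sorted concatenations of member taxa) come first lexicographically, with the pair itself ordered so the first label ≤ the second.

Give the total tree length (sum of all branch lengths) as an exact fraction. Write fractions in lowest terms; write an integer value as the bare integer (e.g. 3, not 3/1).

291/4

iteration 1: select J,Q (d=6); attach at lengths (3, 3); label the merged cluster JQ
  updated: d(E,JQ)=45/2, d(H,JQ)=18, d(JQ,P)=35, d(JQ,S)=30
iteration 2: select H,JQ (d=18); attach at lengths (9, 6); label the merged cluster HJQ
  updated: d(E,HJQ)=26, d(HJQ,P)=100/3, d(HJQ,S)=97/3
iteration 3: select E,HJQ (d=26); attach at lengths (13, 4); label the merged cluster EHJQ
  updated: d(EHJQ,P)=135/4, d(EHJQ,S)=135/4
iteration 4: select P,S (d=28); attach at lengths (14, 14); label the merged cluster PS
  updated: d(EHJQ,PS)=135/4
iteration 5: select EHJQ,PS (d=135/4); attach at lengths (31/8, 23/8); label the merged cluster EHJPQS
final tree: ((E:13,(H:9,(J:3,Q:3):6):4):31/8,(P:14,S:14):23/8)
total length: 291/4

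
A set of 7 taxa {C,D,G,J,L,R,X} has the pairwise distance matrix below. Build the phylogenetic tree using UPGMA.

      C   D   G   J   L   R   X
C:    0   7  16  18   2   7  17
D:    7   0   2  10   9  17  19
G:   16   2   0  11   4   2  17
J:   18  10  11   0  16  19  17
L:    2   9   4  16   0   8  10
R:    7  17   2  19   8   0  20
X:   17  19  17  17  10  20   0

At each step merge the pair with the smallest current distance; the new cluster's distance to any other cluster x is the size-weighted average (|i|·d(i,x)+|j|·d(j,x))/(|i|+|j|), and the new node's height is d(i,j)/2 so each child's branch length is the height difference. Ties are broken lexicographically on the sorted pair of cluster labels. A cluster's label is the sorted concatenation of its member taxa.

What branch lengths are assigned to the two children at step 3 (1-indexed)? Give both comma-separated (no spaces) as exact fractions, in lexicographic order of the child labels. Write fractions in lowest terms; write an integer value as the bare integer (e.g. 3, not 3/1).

iteration 1: select C,L (d=2); attach at lengths (1, 1); label the merged cluster CL
  updated: d(CL,D)=8, d(CL,G)=10, d(CL,J)=17, d(CL,R)=15/2, d(CL,X)=27/2
iteration 2: select D,G (d=2); attach at lengths (1, 1); label the merged cluster DG
  updated: d(CL,DG)=9, d(DG,J)=21/2, d(DG,R)=19/2, d(DG,X)=18
iteration 3: select CL,R (d=15/2); attach at lengths (11/4, 15/4); label the merged cluster CLR
  updated: d(CLR,DG)=55/6, d(CLR,J)=53/3, d(CLR,X)=47/3
iteration 4: select CLR,DG (d=55/6); attach at lengths (5/6, 43/12); label the merged cluster CDGLR
  updated: d(CDGLR,J)=74/5, d(CDGLR,X)=83/5
iteration 5: select CDGLR,J (d=74/5); attach at lengths (169/60, 37/5); label the merged cluster CDGJLR
  updated: d(CDGJLR,X)=50/3
iteration 6: select CDGJLR,X (d=50/3); attach at lengths (14/15, 25/3); label the merged cluster CDGJLRX
final tree: (((((C:1,L:1):11/4,R:15/4):5/6,(D:1,G:1):43/12):169/60,J:37/5):14/15,X:25/3)
total length: 172/5

11/4,15/4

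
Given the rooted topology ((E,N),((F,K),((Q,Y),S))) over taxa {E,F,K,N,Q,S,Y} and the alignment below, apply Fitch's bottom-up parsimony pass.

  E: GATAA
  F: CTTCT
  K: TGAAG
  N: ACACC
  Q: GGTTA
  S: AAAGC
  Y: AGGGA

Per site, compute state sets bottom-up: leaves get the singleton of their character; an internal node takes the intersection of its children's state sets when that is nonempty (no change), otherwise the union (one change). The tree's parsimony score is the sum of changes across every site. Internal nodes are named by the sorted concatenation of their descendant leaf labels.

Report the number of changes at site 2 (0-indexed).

4

site 0, node EN: E={G} ∪ N={A} → {A,G} (+1)
site 0, node FK: F={C} ∪ K={T} → {C,T} (+1)
site 0, node QY: Q={G} ∪ Y={A} → {A,G} (+1)
site 0, node QSY: QY={A,G} ∩ S={A} → {A} (+0)
site 0, node FKQSY: FK={C,T} ∪ QSY={A} → {A,C,T} (+1)
site 0, node EFKNQSY: EN={A,G} ∩ FKQSY={A,C,T} → {A} (+0)
site 1, node EN: E={A} ∪ N={C} → {A,C} (+1)
site 1, node FK: F={T} ∪ K={G} → {G,T} (+1)
site 1, node QY: Q={G} ∩ Y={G} → {G} (+0)
site 1, node QSY: QY={G} ∪ S={A} → {A,G} (+1)
site 1, node FKQSY: FK={G,T} ∩ QSY={A,G} → {G} (+0)
site 1, node EFKNQSY: EN={A,C} ∪ FKQSY={G} → {A,C,G} (+1)
site 2, node EN: E={T} ∪ N={A} → {A,T} (+1)
site 2, node FK: F={T} ∪ K={A} → {A,T} (+1)
site 2, node QY: Q={T} ∪ Y={G} → {G,T} (+1)
site 2, node QSY: QY={G,T} ∪ S={A} → {A,G,T} (+1)
site 2, node FKQSY: FK={A,T} ∩ QSY={A,G,T} → {A,T} (+0)
site 2, node EFKNQSY: EN={A,T} ∩ FKQSY={A,T} → {A,T} (+0)
site 3, node EN: E={A} ∪ N={C} → {A,C} (+1)
site 3, node FK: F={C} ∪ K={A} → {A,C} (+1)
site 3, node QY: Q={T} ∪ Y={G} → {G,T} (+1)
site 3, node QSY: QY={G,T} ∩ S={G} → {G} (+0)
site 3, node FKQSY: FK={A,C} ∪ QSY={G} → {A,C,G} (+1)
site 3, node EFKNQSY: EN={A,C} ∩ FKQSY={A,C,G} → {A,C} (+0)
site 4, node EN: E={A} ∪ N={C} → {A,C} (+1)
site 4, node FK: F={T} ∪ K={G} → {G,T} (+1)
site 4, node QY: Q={A} ∩ Y={A} → {A} (+0)
site 4, node QSY: QY={A} ∪ S={C} → {A,C} (+1)
site 4, node FKQSY: FK={G,T} ∪ QSY={A,C} → {A,C,G,T} (+1)
site 4, node EFKNQSY: EN={A,C} ∩ FKQSY={A,C,G,T} → {A,C} (+0)
per-site changes: [4, 4, 4, 4, 4]; total = 20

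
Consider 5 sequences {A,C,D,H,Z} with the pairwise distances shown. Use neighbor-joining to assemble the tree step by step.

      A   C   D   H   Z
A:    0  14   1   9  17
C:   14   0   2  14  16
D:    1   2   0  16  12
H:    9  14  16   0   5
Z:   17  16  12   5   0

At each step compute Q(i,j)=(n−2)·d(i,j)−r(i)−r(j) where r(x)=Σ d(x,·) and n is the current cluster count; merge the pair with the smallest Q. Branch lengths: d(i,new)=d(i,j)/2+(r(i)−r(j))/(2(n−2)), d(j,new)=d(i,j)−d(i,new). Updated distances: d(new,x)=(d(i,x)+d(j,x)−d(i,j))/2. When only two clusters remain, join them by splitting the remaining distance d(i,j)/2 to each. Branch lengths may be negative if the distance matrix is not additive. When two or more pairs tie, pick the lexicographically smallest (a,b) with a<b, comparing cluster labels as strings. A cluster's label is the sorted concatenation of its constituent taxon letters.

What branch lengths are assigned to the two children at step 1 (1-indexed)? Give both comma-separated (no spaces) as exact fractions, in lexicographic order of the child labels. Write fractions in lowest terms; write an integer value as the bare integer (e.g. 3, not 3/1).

3/2,7/2

iteration 1: select H,Z (d=5, Q=-79); attach at lengths (3/2, 7/2); label the merged cluster HZ
  updated: d(A,HZ)=21/2, d(C,HZ)=25/2, d(D,HZ)=23/2
iteration 2: select A,HZ (d=21/2, Q=-39); attach at lengths (3, 15/2); label the merged cluster AHZ
  updated: d(AHZ,C)=8, d(AHZ,D)=1
iteration 3: select AHZ,C (d=8, Q=-11); attach at lengths (7/2, 9/2); label the merged cluster ACHZ
  updated: d(ACHZ,D)=-5/2
iteration 4: select ACHZ,D (d=-5/2); attach at lengths (-5/4, -5/4); label the merged cluster ACDHZ
final tree: (((A:3,(H:3/2,Z:7/2):15/2):7/2,C:9/2):-5/4,D:-5/4)
total length: 21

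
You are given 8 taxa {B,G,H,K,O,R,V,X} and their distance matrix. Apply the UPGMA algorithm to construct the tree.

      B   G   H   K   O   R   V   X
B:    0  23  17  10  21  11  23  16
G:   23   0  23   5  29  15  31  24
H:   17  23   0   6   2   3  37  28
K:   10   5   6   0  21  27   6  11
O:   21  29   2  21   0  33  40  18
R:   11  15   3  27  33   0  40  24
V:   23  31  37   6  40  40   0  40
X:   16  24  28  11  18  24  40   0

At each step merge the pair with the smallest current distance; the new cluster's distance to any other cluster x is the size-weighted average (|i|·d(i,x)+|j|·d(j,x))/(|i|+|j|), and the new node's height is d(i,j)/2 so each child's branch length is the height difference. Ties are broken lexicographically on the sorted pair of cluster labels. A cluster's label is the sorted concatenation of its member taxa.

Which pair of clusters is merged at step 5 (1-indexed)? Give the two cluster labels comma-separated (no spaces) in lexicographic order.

BR,HO

step 1: merge (H,O) at d=2; branch lengths H→1, O→1; new cluster HO
  updated: d(B,HO)=19, d(G,HO)=26, d(HO,K)=27/2, d(HO,R)=18, d(HO,V)=77/2, d(HO,X)=23
step 2: merge (G,K) at d=5; branch lengths G→5/2, K→5/2; new cluster GK
  updated: d(B,GK)=33/2, d(GK,HO)=79/4, d(GK,R)=21, d(GK,V)=37/2, d(GK,X)=35/2
step 3: merge (B,R) at d=11; branch lengths B→11/2, R→11/2; new cluster BR
  updated: d(BR,GK)=75/4, d(BR,HO)=37/2, d(BR,V)=63/2, d(BR,X)=20
step 4: merge (GK,X) at d=35/2; branch lengths GK→25/4, X→35/4; new cluster GKX
  updated: d(BR,GKX)=115/6, d(GKX,HO)=125/6, d(GKX,V)=77/3
step 5: merge (BR,HO) at d=37/2; branch lengths BR→15/4, HO→33/4; new cluster BHOR
  updated: d(BHOR,GKX)=20, d(BHOR,V)=35
step 6: merge (BHOR,GKX) at d=20; branch lengths BHOR→3/4, GKX→5/4; new cluster BGHKORX
  updated: d(BGHKORX,V)=31
step 7: merge (BGHKORX,V) at d=31; branch lengths BGHKORX→11/2, V→31/2; new cluster BGHKORVX
final tree: ((((B:11/2,R:11/2):15/4,(H:1,O:1):33/4):3/4,((G:5/2,K:5/2):25/4,X:35/4):5/4):11/2,V:31/2)
total length: 68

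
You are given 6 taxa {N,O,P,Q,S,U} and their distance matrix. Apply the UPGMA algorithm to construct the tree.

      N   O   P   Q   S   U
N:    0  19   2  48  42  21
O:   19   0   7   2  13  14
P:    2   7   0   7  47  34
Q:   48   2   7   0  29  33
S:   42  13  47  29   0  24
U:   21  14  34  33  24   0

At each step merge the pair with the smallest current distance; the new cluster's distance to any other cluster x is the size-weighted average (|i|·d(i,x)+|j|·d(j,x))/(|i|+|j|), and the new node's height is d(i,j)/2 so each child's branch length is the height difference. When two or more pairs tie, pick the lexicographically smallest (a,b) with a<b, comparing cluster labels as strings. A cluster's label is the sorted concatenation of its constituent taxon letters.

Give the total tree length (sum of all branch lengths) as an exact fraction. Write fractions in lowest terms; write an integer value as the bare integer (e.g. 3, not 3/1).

1. join N+P (d=2) ⇒ NP; edges |N|=1, |P|=1
  updated: d(NP,O)=13, d(NP,Q)=55/2, d(NP,S)=89/2, d(NP,U)=55/2
2. join O+Q (d=2) ⇒ OQ; edges |O|=1, |Q|=1
  updated: d(NP,OQ)=81/4, d(OQ,S)=21, d(OQ,U)=47/2
3. join NP+OQ (d=81/4) ⇒ NOPQ; edges |NP|=73/8, |OQ|=73/8
  updated: d(NOPQ,S)=131/4, d(NOPQ,U)=51/2
4. join S+U (d=24) ⇒ SU; edges |S|=12, |U|=12
  updated: d(NOPQ,SU)=233/8
5. join NOPQ+SU (d=233/8) ⇒ NOPQSU; edges |NOPQ|=71/16, |SU|=41/16
final tree: (((N:1,P:1):73/8,(O:1,Q:1):73/8):71/16,(S:12,U:12):41/16)
total length: 213/4

213/4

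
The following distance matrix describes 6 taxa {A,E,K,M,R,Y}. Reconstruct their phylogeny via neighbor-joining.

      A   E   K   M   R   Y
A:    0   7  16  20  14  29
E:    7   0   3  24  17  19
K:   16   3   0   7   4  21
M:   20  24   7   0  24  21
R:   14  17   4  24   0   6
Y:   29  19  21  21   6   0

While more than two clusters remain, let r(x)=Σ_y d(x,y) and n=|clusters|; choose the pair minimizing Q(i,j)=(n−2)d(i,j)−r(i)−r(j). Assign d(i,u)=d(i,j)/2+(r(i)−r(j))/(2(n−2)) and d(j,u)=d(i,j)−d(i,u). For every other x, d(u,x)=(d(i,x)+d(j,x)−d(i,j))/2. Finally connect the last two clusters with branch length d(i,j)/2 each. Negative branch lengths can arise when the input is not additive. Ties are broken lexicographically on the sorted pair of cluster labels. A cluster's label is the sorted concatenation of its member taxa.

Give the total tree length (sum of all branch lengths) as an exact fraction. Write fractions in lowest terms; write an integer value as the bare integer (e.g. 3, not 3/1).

step 1: merge (R,Y) at d=6, Q=-137; branch lengths R→-7/8, Y→55/8; new cluster RY
  updated: d(A,RY)=37/2, d(E,RY)=15, d(K,RY)=19/2, d(M,RY)=39/2
step 2: merge (A,E) at d=7, Q=-179/2; branch lengths A→67/12, E→17/12; new cluster AE
  updated: d(AE,K)=6, d(AE,M)=37/2, d(AE,RY)=53/4
step 3: merge (AE,RY) at d=53/4, Q=-107/2; branch lengths AE→11/2, RY→31/4; new cluster AERY
  updated: d(AERY,K)=9/8, d(AERY,M)=99/8
step 4: merge (AERY,K) at d=9/8, Q=-41/2; branch lengths AERY→13/4, K→-17/8; new cluster AEKRY
  updated: d(AEKRY,M)=73/8
step 5: merge (AEKRY,M) at d=73/8; branch lengths AEKRY→73/16, M→73/16; new cluster AEKMRY
final tree: ((((A:67/12,E:17/12):11/2,(R:-7/8,Y:55/8):31/4):13/4,K:-17/8):73/16,M:73/16)
total length: 73/2

73/2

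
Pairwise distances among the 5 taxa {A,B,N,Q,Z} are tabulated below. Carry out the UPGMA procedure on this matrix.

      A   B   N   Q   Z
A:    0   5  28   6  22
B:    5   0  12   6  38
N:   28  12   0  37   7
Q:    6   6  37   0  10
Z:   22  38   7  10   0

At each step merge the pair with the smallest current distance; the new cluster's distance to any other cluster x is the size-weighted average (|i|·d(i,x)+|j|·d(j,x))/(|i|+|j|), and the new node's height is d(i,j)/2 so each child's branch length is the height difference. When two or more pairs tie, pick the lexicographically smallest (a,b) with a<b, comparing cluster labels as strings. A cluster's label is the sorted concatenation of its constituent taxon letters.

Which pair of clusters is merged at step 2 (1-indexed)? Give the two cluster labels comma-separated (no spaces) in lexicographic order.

AB,Q

1. join A+B (d=5) ⇒ AB; edges |A|=5/2, |B|=5/2
  updated: d(AB,N)=20, d(AB,Q)=6, d(AB,Z)=30
2. join AB+Q (d=6) ⇒ ABQ; edges |AB|=1/2, |Q|=3
  updated: d(ABQ,N)=77/3, d(ABQ,Z)=70/3
3. join N+Z (d=7) ⇒ NZ; edges |N|=7/2, |Z|=7/2
  updated: d(ABQ,NZ)=49/2
4. join ABQ+NZ (d=49/2) ⇒ ABNQZ; edges |ABQ|=37/4, |NZ|=35/4
final tree: (((A:5/2,B:5/2):1/2,Q:3):37/4,(N:7/2,Z:7/2):35/4)
total length: 67/2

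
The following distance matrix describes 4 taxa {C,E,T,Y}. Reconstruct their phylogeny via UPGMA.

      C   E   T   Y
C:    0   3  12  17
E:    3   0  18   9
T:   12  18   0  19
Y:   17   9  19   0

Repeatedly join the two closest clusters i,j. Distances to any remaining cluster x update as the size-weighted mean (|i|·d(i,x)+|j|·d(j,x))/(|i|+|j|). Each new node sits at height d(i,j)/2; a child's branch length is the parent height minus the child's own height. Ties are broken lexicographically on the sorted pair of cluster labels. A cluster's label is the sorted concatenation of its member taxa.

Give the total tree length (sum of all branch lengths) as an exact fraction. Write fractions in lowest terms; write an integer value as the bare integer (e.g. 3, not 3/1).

iteration 1: select C,E (d=3); attach at lengths (3/2, 3/2); label the merged cluster CE
  updated: d(CE,T)=15, d(CE,Y)=13
iteration 2: select CE,Y (d=13); attach at lengths (5, 13/2); label the merged cluster CEY
  updated: d(CEY,T)=49/3
iteration 3: select CEY,T (d=49/3); attach at lengths (5/3, 49/6); label the merged cluster CETY
final tree: (((C:3/2,E:3/2):5,Y:13/2):5/3,T:49/6)
total length: 73/3

73/3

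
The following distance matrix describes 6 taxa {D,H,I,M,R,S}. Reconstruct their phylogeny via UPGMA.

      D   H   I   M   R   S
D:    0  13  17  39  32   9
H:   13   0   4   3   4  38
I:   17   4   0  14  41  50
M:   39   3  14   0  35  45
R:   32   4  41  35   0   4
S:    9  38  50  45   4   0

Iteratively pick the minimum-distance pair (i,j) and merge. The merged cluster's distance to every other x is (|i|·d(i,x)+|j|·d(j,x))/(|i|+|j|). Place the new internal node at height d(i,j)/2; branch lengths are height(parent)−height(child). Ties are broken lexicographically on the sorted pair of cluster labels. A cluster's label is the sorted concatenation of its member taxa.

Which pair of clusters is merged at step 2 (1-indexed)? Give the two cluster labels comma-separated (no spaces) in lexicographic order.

step 1: merge (H,M) at d=3; branch lengths H→3/2, M→3/2; new cluster HM
  updated: d(D,HM)=26, d(HM,I)=9, d(HM,R)=39/2, d(HM,S)=83/2
step 2: merge (R,S) at d=4; branch lengths R→2, S→2; new cluster RS
  updated: d(D,RS)=41/2, d(HM,RS)=61/2, d(I,RS)=91/2
step 3: merge (HM,I) at d=9; branch lengths HM→3, I→9/2; new cluster HIM
  updated: d(D,HIM)=23, d(HIM,RS)=71/2
step 4: merge (D,RS) at d=41/2; branch lengths D→41/4, RS→33/4; new cluster DRS
  updated: d(DRS,HIM)=94/3
step 5: merge (DRS,HIM) at d=94/3; branch lengths DRS→65/12, HIM→67/6; new cluster DHIMRS
final tree: ((D:41/4,(R:2,S:2):33/4):65/12,((H:3/2,M:3/2):3,I:9/2):67/6)
total length: 595/12

R,S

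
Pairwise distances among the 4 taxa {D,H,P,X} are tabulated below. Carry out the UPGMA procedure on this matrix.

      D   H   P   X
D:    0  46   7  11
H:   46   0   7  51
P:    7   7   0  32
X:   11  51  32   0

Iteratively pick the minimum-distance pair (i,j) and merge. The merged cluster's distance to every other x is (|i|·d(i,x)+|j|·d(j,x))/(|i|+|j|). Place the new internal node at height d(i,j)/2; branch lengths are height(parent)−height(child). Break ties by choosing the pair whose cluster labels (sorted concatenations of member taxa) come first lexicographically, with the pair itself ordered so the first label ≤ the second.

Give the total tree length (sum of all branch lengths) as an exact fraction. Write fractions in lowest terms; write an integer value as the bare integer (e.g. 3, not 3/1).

1. join D+P (d=7) ⇒ DP; edges |D|=7/2, |P|=7/2
  updated: d(DP,H)=53/2, d(DP,X)=43/2
2. join DP+X (d=43/2) ⇒ DPX; edges |DP|=29/4, |X|=43/4
  updated: d(DPX,H)=104/3
3. join DPX+H (d=104/3) ⇒ DHPX; edges |DPX|=79/12, |H|=52/3
final tree: (((D:7/2,P:7/2):29/4,X:43/4):79/12,H:52/3)
total length: 587/12

587/12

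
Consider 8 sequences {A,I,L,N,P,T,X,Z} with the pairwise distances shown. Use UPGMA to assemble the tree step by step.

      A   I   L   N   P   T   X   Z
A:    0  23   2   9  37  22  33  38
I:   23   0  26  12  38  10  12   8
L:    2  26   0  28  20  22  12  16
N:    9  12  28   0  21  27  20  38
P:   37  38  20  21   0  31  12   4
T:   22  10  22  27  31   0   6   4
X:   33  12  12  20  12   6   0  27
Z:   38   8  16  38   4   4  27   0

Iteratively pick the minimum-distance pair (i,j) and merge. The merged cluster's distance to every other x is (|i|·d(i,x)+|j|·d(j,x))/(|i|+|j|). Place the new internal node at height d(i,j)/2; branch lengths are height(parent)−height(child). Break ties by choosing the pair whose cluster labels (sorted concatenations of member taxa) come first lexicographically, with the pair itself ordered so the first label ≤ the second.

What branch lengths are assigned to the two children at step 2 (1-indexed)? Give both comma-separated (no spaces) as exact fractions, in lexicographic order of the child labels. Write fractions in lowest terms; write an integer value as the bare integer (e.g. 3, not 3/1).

step 1: merge (A,L) at d=2; branch lengths A→1, L→1; new cluster AL
  updated: d(AL,I)=49/2, d(AL,N)=37/2, d(AL,P)=57/2, d(AL,T)=22, d(AL,X)=45/2, d(AL,Z)=27
step 2: merge (P,Z) at d=4; branch lengths P→2, Z→2; new cluster PZ
  updated: d(AL,PZ)=111/4, d(I,PZ)=23, d(N,PZ)=59/2, d(PZ,T)=35/2, d(PZ,X)=39/2
step 3: merge (T,X) at d=6; branch lengths T→3, X→3; new cluster TX
  updated: d(AL,TX)=89/4, d(I,TX)=11, d(N,TX)=47/2, d(PZ,TX)=37/2
step 4: merge (I,TX) at d=11; branch lengths I→11/2, TX→5/2; new cluster ITX
  updated: d(AL,ITX)=23, d(ITX,N)=59/3, d(ITX,PZ)=20
step 5: merge (AL,N) at d=37/2; branch lengths AL→33/4, N→37/4; new cluster ALN
  updated: d(ALN,ITX)=197/9, d(ALN,PZ)=85/3
step 6: merge (ITX,PZ) at d=20; branch lengths ITX→9/2, PZ→8; new cluster IPTXZ
  updated: d(ALN,IPTXZ)=367/15
step 7: merge (ALN,IPTXZ) at d=367/15; branch lengths ALN→179/60, IPTXZ→67/30; new cluster AILNPTXZ
final tree: (((A:1,L:1):33/4,N:37/4):179/60,((I:11/2,(T:3,X:3):5/2):9/2,(P:2,Z:2):8):67/30)
total length: 3313/60

2,2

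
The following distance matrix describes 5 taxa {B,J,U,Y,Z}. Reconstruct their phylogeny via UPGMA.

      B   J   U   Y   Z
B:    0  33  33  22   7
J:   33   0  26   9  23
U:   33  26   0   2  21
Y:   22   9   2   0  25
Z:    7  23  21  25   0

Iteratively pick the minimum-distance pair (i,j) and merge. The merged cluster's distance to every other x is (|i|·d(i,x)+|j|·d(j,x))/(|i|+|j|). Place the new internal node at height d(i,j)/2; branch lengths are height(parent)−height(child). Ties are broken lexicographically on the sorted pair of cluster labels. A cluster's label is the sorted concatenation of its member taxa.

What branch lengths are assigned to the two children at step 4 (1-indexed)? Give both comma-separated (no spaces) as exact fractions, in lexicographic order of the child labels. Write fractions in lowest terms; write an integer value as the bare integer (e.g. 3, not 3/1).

iteration 1: select U,Y (d=2); attach at lengths (1, 1); label the merged cluster UY
  updated: d(B,UY)=55/2, d(J,UY)=35/2, d(UY,Z)=23
iteration 2: select B,Z (d=7); attach at lengths (7/2, 7/2); label the merged cluster BZ
  updated: d(BZ,J)=28, d(BZ,UY)=101/4
iteration 3: select J,UY (d=35/2); attach at lengths (35/4, 31/4); label the merged cluster JUY
  updated: d(BZ,JUY)=157/6
iteration 4: select BZ,JUY (d=157/6); attach at lengths (115/12, 13/3); label the merged cluster BJUYZ
final tree: ((B:7/2,Z:7/2):115/12,(J:35/4,(U:1,Y:1):31/4):13/3)
total length: 473/12

115/12,13/3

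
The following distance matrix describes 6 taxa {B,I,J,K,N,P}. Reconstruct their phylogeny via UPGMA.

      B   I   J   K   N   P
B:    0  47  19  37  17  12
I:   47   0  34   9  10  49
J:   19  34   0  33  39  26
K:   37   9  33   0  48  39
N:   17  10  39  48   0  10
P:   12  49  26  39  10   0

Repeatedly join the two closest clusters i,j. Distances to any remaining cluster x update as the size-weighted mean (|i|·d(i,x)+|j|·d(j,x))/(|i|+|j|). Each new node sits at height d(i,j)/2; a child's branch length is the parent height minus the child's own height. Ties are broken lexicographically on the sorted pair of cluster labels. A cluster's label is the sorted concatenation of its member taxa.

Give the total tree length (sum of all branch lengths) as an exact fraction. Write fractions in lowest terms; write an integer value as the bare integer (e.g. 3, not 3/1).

543/8

step 1: merge (I,K) at d=9; branch lengths I→9/2, K→9/2; new cluster IK
  updated: d(B,IK)=42, d(IK,J)=67/2, d(IK,N)=29, d(IK,P)=44
step 2: merge (N,P) at d=10; branch lengths N→5, P→5; new cluster NP
  updated: d(B,NP)=29/2, d(IK,NP)=73/2, d(J,NP)=65/2
step 3: merge (B,NP) at d=29/2; branch lengths B→29/4, NP→9/4; new cluster BNP
  updated: d(BNP,IK)=115/3, d(BNP,J)=28
step 4: merge (BNP,J) at d=28; branch lengths BNP→27/4, J→14; new cluster BJNP
  updated: d(BJNP,IK)=297/8
step 5: merge (BJNP,IK) at d=297/8; branch lengths BJNP→73/16, IK→225/16; new cluster BIJKNP
final tree: (((B:29/4,(N:5,P:5):9/4):27/4,J:14):73/16,(I:9/2,K:9/2):225/16)
total length: 543/8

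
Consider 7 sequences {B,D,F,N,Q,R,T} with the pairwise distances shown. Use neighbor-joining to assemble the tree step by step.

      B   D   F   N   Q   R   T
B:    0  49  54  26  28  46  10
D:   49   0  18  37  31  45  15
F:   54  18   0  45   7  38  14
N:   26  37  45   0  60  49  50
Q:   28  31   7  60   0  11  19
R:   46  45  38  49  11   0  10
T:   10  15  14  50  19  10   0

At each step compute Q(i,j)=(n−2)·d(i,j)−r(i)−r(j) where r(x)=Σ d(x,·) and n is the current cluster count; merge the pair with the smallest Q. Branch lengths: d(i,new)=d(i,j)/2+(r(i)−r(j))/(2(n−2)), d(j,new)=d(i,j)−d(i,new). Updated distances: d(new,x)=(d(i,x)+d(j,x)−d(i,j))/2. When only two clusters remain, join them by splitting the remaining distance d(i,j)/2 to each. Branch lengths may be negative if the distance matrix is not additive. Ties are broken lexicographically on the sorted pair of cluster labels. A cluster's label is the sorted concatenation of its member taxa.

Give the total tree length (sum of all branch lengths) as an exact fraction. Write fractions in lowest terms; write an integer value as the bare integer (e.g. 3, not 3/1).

703/8

step 1: merge (B,N) at d=26, Q=-350; branch lengths B→38/5, N→92/5; new cluster BN
  updated: d(BN,D)=30, d(BN,F)=73/2, d(BN,Q)=31, d(BN,R)=69/2, d(BN,T)=17
step 2: merge (Q,R) at d=11, Q=-387/2; branch lengths Q→9/16, R→167/16; new cluster QR
  updated: d(BN,QR)=109/4, d(D,QR)=65/2, d(F,QR)=17, d(QR,T)=9
step 3: merge (D,F) at d=18, Q=-127; branch lengths D→32/3, F→22/3; new cluster DF
  updated: d(BN,DF)=97/4, d(DF,QR)=63/4, d(DF,T)=11/2
step 4: merge (BN,QR) at d=109/4, Q=-66; branch lengths BN→71/4, QR→19/2; new cluster BNQR
  updated: d(BNQR,DF)=51/8, d(BNQR,T)=-5/8
step 5: merge (BNQR,DF) at d=51/8, Q=-45/4; branch lengths BNQR→1/8, DF→25/4; new cluster BDFNQR
  updated: d(BDFNQR,T)=-3/4
step 6: merge (BDFNQR,T) at d=-3/4; branch lengths BDFNQR→-3/8, T→-3/8; new cluster BDFNQRT
final tree: ((((B:38/5,N:92/5):71/4,(Q:9/16,R:167/16):19/2):1/8,(D:32/3,F:22/3):25/4):-3/8,T:-3/8)
total length: 703/8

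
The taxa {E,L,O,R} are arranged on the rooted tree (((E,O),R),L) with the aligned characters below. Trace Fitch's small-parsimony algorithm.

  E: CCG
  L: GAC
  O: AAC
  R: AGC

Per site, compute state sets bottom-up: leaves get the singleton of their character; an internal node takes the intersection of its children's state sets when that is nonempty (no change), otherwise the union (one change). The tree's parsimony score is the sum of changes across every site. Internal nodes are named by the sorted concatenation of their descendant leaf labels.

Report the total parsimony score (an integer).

5

site 0, node EO: E={C} ∪ O={A} → {A,C} (+1)
site 0, node EOR: EO={A,C} ∩ R={A} → {A} (+0)
site 0, node ELOR: EOR={A} ∪ L={G} → {A,G} (+1)
site 1, node EO: E={C} ∪ O={A} → {A,C} (+1)
site 1, node EOR: EO={A,C} ∪ R={G} → {A,C,G} (+1)
site 1, node ELOR: EOR={A,C,G} ∩ L={A} → {A} (+0)
site 2, node EO: E={G} ∪ O={C} → {C,G} (+1)
site 2, node EOR: EO={C,G} ∩ R={C} → {C} (+0)
site 2, node ELOR: EOR={C} ∩ L={C} → {C} (+0)
per-site changes: [2, 2, 1]; total = 5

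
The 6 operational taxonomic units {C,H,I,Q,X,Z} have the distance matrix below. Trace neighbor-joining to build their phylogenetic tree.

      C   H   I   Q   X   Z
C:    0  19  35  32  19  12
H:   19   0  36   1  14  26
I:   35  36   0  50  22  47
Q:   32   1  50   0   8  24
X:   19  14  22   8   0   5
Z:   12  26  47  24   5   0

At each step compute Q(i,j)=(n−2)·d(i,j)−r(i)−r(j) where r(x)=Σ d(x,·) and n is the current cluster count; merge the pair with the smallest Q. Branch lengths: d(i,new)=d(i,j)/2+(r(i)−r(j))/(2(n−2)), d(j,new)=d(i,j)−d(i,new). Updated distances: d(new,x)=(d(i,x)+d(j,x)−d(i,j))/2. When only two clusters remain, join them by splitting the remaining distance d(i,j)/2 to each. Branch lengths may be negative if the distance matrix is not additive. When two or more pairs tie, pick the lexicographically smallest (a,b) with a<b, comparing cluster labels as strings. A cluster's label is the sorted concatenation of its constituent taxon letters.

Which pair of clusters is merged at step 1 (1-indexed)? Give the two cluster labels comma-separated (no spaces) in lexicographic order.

H,Q

step 1: merge (H,Q) at d=1, Q=-207; branch lengths H→-15/8, Q→23/8; new cluster HQ
  updated: d(C,HQ)=25, d(HQ,I)=85/2, d(HQ,X)=21/2, d(HQ,Z)=49/2
step 2: merge (C,Z) at d=12, Q=-287/2; branch lengths C→77/12, Z→67/12; new cluster CZ
  updated: d(CZ,HQ)=75/4, d(CZ,I)=35, d(CZ,X)=6
step 3: merge (CZ,HQ) at d=75/4, Q=-94; branch lengths CZ→51/8, HQ→99/8; new cluster CHQZ
  updated: d(CHQZ,I)=235/8, d(CHQZ,X)=-9/8
step 4: merge (CHQZ,I) at d=235/8, Q=-201/4; branch lengths CHQZ→25/8, I→105/4; new cluster CHIQZ
  updated: d(CHIQZ,X)=-17/4
step 5: merge (CHIQZ,X) at d=-17/4; branch lengths CHIQZ→-17/8, X→-17/8; new cluster CHIQXZ
final tree: ((((C:77/12,Z:67/12):51/8,(H:-15/8,Q:23/8):99/8):25/8,I:105/4):-17/8,X:-17/8)
total length: 455/8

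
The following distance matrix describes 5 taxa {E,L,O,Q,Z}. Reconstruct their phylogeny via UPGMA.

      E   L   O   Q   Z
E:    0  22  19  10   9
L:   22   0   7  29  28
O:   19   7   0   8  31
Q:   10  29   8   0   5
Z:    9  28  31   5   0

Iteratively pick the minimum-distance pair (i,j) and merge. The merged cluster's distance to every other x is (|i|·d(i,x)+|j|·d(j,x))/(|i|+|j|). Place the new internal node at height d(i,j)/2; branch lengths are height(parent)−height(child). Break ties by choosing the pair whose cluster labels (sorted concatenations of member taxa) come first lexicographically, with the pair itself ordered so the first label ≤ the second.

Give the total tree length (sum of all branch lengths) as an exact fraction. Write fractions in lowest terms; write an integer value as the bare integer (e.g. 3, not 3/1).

step 1: merge (Q,Z) at d=5; branch lengths Q→5/2, Z→5/2; new cluster QZ
  updated: d(E,QZ)=19/2, d(L,QZ)=57/2, d(O,QZ)=39/2
step 2: merge (L,O) at d=7; branch lengths L→7/2, O→7/2; new cluster LO
  updated: d(E,LO)=41/2, d(LO,QZ)=24
step 3: merge (E,QZ) at d=19/2; branch lengths E→19/4, QZ→9/4; new cluster EQZ
  updated: d(EQZ,LO)=137/6
step 4: merge (EQZ,LO) at d=137/6; branch lengths EQZ→20/3, LO→95/12; new cluster ELOQZ
final tree: ((E:19/4,(Q:5/2,Z:5/2):9/4):20/3,(L:7/2,O:7/2):95/12)
total length: 403/12

403/12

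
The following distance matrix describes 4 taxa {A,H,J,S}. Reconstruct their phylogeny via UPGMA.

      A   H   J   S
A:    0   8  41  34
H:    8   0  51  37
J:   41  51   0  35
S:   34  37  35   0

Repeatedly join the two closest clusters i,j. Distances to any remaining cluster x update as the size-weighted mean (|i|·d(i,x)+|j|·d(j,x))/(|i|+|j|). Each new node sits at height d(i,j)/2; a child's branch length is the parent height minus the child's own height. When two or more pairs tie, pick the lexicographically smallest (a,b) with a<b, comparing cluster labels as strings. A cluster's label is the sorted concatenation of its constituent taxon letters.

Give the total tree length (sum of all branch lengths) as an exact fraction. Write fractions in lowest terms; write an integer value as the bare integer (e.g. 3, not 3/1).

249/4

1. join A+H (d=8) ⇒ AH; edges |A|=4, |H|=4
  updated: d(AH,J)=46, d(AH,S)=71/2
2. join J+S (d=35) ⇒ JS; edges |J|=35/2, |S|=35/2
  updated: d(AH,JS)=163/4
3. join AH+JS (d=163/4) ⇒ AHJS; edges |AH|=131/8, |JS|=23/8
final tree: ((A:4,H:4):131/8,(J:35/2,S:35/2):23/8)
total length: 249/4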